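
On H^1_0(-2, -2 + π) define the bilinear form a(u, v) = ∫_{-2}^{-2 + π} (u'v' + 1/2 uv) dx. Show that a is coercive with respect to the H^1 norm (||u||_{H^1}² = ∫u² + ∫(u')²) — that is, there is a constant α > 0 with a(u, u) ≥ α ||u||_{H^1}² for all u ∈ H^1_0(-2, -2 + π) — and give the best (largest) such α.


α = 3/4

Coercivity of a(·,·) on H^1_0(-2, -2 + π) means a(u, u) ≥ α ||u||_{H^1}² for every u ∈ H^1_0.
The interval has length L = π, and Poincaré/coercivity depend only on L. Here a(u, u) = ∫(u')² + (1/2)·∫u².
Here 0 < c = 1/2 < 1. The condition a(u,u) ≥ α||u||_{H^1}² reads (1−α)∫(u')² ≥ (α−c)∫u². Any admissible α is ≤ 1 (rapidly oscillating u have ∫u²/∫(u')² → 0), and α = 1 would force 0 ≥ (1−c)∫u², impossible since c < 1; so 1−α > 0. By the sharp Poincaré inequality on H^1_0 of an interval of length L, ∫(u')² ≥ (π/L)²∫u² with equality for the first sine mode sin(π(x−x₀)/L) (x₀ the left endpoint), so the inequality holds for all u iff (1−α)(π/L)² ≥ α − c, i.e. α ≤ ((π/L)² + c)/((π/L)² + 1) = (1 + c(L/π)²)/(1 + (L/π)²). With (π/L)² = 1 and c = 1/2, the largest admissible constant is α = ((π/L)² + c)/((π/L)² + 1).
Simplifying, α = 3/4.


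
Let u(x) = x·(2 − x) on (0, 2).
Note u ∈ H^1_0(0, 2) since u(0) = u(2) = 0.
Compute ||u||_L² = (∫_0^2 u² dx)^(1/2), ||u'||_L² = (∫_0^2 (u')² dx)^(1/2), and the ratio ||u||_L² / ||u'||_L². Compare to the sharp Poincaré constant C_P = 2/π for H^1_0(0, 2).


||u||_L² / ||u'||_L² = sqrt(10)/5 < C_P = 2/π.

u(x) = x·(2 − x), so u'(x) = 2 - 2*x.
u(x) = x·(2 − x) vanishes at x = 0 and x = 2, so u ∈ H^1_0(0, 2). Differentiate via the product rule and integrate the resulting polynomials term by term.
  ∫_0^2 u² dx = ∫_0^2 (x^4 - 4*x^3 + 4*x^2) dx. Term by term:
    ∫_0^2 x^4 dx = 32/5;  ∫_0^2 -4*x^3 dx = -16;  ∫_0^2 4*x^2 dx = 32/3.
  Sum: 32/5 − 16 + 32/3 = 16/15.
  ∫_0^2 (u')² dx = ∫_0^2 (4*x^2 - 8*x + 4) dx. Term by term:
    ∫_0^2 4*x^2 dx = 32/3;  ∫_0^2 -8*x dx = -16;  ∫_0^2 4 dx = 8.
  Sum: 32/3 − 16 + 8 = 8/3.
∫_0^2 u² dx = 16/15, so ||u||_L² = 4*sqrt(15)/15.
∫_0^2 (u')² dx = 8/3, so ||u'||_L² = 2*sqrt(6)/3.
Ratio ||u||_L² / ||u'||_L² = sqrt(10)/5.
Sharp Poincaré constant on H^1_0(0, 2) is C_P = L/π = 2/π, achieved by sin(π/2·x).
A polynomial bump cannot attain the sharp Poincaré constant (only the first sine eigenfunction does), so the ratio is strictly less than C_P, consistent with ||u||_L² ≤ C_P ||u'||_L².


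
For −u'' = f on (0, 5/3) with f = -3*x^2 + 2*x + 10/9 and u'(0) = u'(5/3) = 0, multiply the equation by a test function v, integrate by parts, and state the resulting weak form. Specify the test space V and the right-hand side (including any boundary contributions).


V = H^1(0, 5/3) (no boundary constraint on v; u is determined up to an additive constant); weak form: ∫_0^5/3 u'v' dx = ∫_0^5/3 (-3*x^2 + 2*x + 10/9) v dx for all v ∈ V.

Multiply both sides by a test function v and integrate from 0 to 5/3:
  ∫_0^5/3 −u''(x) v(x) dx = ∫_0^5/3 f(x) v(x) dx.
Integrate the LHS by parts once:
  ∫_0^5/3 −u'' v dx = −[u'(x) v(x)]_0^5/3 + ∫_0^5/3 u'(x) v'(x) dx.
Thus ∫_0^5/3 u'(x) v'(x) dx = ∫_0^5/3 f(x) v(x) dx + [u'(x) v(x)]_0^5/3.
Choose V so that boundary terms are either known or forced to vanish.
u has homogeneous Neumann: u'(0) = u'(5/3) = 0. So [u' v]_0^5/3 = 0·v(5/3) − 0·v(0) = 0 for any v; take V = H^1(0, 5/3).
Weak formulation: find u (satisfying any essential BC) such that ∫_0^5/3 u'(x) v'(x) dx = ∫_0^5/3 f v dx for all v ∈ V (homogeneous Neumann, so boundary terms vanish).
Substituting f(x) = -3*x^2 + 2*x + 10/9, the right-hand side is ∫_0^5/3 (-3*x^2 + 2*x + 10/9) v dx.
Compatibility check (pure Neumann): taking v ≡ 1 ∈ V gives 0 = ∫_0^5/3 f dx + (0) − (0), i.e. ∫_0^5/3 f dx must equal u'(0) − u'(5/3) = 0. Indeed ∫_0^5/3 (-3*x^2 + 2*x + 10/9) dx = 0, so the data are compatible. The solution is then unique only up to an additive constant (fix it e.g. by requiring ∫_0^5/3 u dx = 0).


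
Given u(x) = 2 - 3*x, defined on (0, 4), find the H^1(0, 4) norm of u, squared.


||u||_{H^1}^2 = 148

The H^1 norm (squared) on an interval (0, L) is
  ||u||_{H^1}^2 = ∫_0^L u(x)^2 dx + ∫_0^L u'(x)^2 dx.
Compute u'(x) = -3.
Then u(x)^2 = 9*x**2 - 12*x + 4 and u'(x)^2 = 9.
Integrate each monomial from 0 to 4 using ∫_0^4 c·x^n dx = c·4^(n+1)/(n+1):
  ∫_0^4 u(x)^2 dx = ∫_0^4 (9*x^2 - 12*x + 4) dx. Term by term:
    ∫_0^4 9*x^2 dx = 192;  ∫_0^4 -12*x dx = -96;  ∫_0^4 4 dx = 16.
  Sum: 192 − 96 + 16 = 112.
  ∫_0^4 u'(x)^2 dx = ∫_0^4 (9) dx. Term by term:
    ∫_0^4 9 dx = 36.
Adding: ||u||_{H^1}^2 = 112 + 36 = 148.


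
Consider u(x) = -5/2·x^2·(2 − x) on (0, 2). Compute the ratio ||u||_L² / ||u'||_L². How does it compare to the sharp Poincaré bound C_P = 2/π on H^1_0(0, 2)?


||u||_L² / ||u'||_L² = sqrt(14)/7 < C_P = 2/π.

u(x) = -5/2·x^2·(2 − x), so u'(x) = 5*x*(3*x - 4)/2.
u(x) = -5/2·x^2·(2 − x) vanishes at x = 0 and x = 2, so u ∈ H^1_0(0, 2). Differentiate via the product rule and integrate the resulting polynomials term by term.
  ∫_0^2 u² dx = ∫_0^2 (25*x^6/4 - 25*x^5 + 25*x^4) dx. Term by term:
    ∫_0^2 25*x^6/4 dx = 800/7;  ∫_0^2 -25*x^5 dx = -800/3;  ∫_0^2 25*x^4 dx = 160.
  Sum: 800/7 − 800/3 + 160 = 160/21.
  ∫_0^2 (u')² dx = ∫_0^2 (225*x^4/4 - 150*x^3 + 100*x^2) dx. Term by term:
    ∫_0^2 225*x^4/4 dx = 360;  ∫_0^2 -150*x^3 dx = -600;  ∫_0^2 100*x^2 dx = 800/3.
  Sum: 360 − 600 + 800/3 = 80/3.
∫_0^2 u² dx = 160/21, so ||u||_L² = 4*sqrt(210)/21.
∫_0^2 (u')² dx = 80/3, so ||u'||_L² = 4*sqrt(15)/3.
Ratio ||u||_L² / ||u'||_L² = sqrt(14)/7.
Sharp Poincaré constant on H^1_0(0, 2) is C_P = L/π = 2/π, achieved by sin(π/2·x).
A polynomial bump cannot attain the sharp Poincaré constant (only the first sine eigenfunction does), so the ratio is strictly less than C_P, consistent with ||u||_L² ≤ C_P ||u'||_L².


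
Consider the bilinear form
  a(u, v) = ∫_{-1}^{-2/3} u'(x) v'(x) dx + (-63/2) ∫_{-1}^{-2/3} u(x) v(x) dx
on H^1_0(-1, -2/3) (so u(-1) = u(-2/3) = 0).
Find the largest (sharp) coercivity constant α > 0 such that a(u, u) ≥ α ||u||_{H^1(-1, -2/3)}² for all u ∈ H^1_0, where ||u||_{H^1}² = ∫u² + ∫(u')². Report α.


α = 9*(-7 + 2*π^2)/(2*(1 + 9*π^2))

Coercivity of a(·,·) on H^1_0(-1, -2/3) means a(u, u) ≥ α ||u||_{H^1}² for every u ∈ H^1_0.
The interval has length L = 1/3, and Poincaré/coercivity depend only on L. Here a(u, u) = ∫(u')² + (-63/2)·∫u².
Here c = -63/2 < 0 with |c| < (π/L)² = 9*π^2, so coercivity still holds. The condition a(u,u) ≥ α||u||_{H^1}² reads (1−α)∫(u')² ≥ (α−c)∫u². Any admissible α is ≤ 1 (rapidly oscillating u have ∫u²/∫(u')² → 0), and α = 1 would force 0 ≥ (1−c)∫u², impossible since c < 1; so 1−α > 0. By the sharp Poincaré inequality on H^1_0 of an interval of length L, ∫(u')² ≥ (π/L)²∫u² with equality for the first sine mode sin(π(x−x₀)/L) (x₀ the left endpoint), so the inequality holds for all u iff (1−α)(π/L)² ≥ α − c, i.e. α ≤ ((π/L)² + c)/((π/L)² + 1) = (1 + c(L/π)²)/(1 + (L/π)²). (Direct route, valid since c ≤ 0: Poincaré gives c∫u² ≥ c(L/π)²∫(u')², so a(u,u) ≥ (1 + c(L/π)²)∫(u')², while ||u||_{H^1}² ≤ (1 + (L/π)²)∫(u')²; dividing yields the same α.) With (π/L)² = 9*π^2 and c = -63/2, the largest admissible constant is α = ((π/L)² + c)/((π/L)² + 1).
Simplifying, α = 9*(-7 + 2*π^2)/(2*(1 + 9*π^2)).


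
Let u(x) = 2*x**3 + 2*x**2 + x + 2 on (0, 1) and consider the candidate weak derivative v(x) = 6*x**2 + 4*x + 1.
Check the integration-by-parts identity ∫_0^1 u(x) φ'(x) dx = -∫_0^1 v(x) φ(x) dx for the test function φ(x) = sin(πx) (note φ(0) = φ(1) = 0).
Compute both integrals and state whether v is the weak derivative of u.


LHS = -12/π + 24/π^3, RHS = -12/π + 24/π^3. Yes, v = u' weakly.

u(x) = 2*x**3 + 2*x**2 + x + 2, classical derivative u'(x) = 6*x**2 + 4*x + 1.
φ(x) = sin(πx), so φ'(x) = π*cos(π*x).
Note φ(0) = φ(1) = 0, so the boundary term u·φ vanishes.
LHS = ∫_0^1 u(x) φ'(x) dx = ∫_0^1 (2*π*x^3*cos(π*x) + 2*π*x^2*cos(π*x) + π*x*cos(π*x) + 2*π*cos(π*x)) dx. Term by term:
  ∫_0^1 2*π*cos(π*x) dx = 0;  ∫_0^1 π*x*cos(π*x) dx = -2/π;  ∫_0^1 2*π*x^2*cos(π*x) dx = -4/π;
  ∫_0^1 2*π*x^3*cos(π*x) dx = -6/π + 24/π^3.
Sum: 0 − 2/π − 4/π + -6/π + 24/π^3 = -12/π + 24/π^3.
So LHS = -12/π + 24/π^3.
∫_0^1 v(x) φ(x) dx = ∫_0^1 (6*x^2*sin(π*x) + 4*x*sin(π*x) + sin(π*x)) dx. Term by term:
  ∫_0^1 4*x*sin(π*x) dx = 4/π;  ∫_0^1 6*x^2*sin(π*x) dx = -24/π^3 + 6/π;  ∫_0^1 sin(π*x) dx = 2/π.
Sum: 4/π + -24/π^3 + 6/π + 2/π = -24/π^3 + 12/π.
So RHS = -∫_0^1 v(x) φ(x) dx = -12/π + 24/π^3.
LHS = RHS, so the identity holds for this test φ.
Moreover u is smooth here and v(x) = u'(x) = 6*x**2 + 4*x + 1 pointwise, so the identity holds for every test function. Hence v is the weak derivative of u.


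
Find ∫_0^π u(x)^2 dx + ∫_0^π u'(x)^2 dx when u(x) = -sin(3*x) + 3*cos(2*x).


||u||_{H^1(0,π)}^2 = -36 + 55*π/2

u'(x) = -6*sin(2*x) - 3*cos(3*x).
Expand u² and (u')² and integrate term by term on (0, π), using: for integers n ≥ 1, ∫_0^π sin²(nx) dx = ∫_0^π cos²(nx) dx = π/2; for n ≠ n', ∫_0^π sin(nx)sin(n'x) dx = ∫_0^π cos(nx)cos(n'x) dx = 0; and by product-to-sum, ∫_0^π sin(nx)cos(n'x) dx = ½∫_0^π [sin((n+n')x) + sin((n−n')x)] dx, which is 0 when n+n' is even and 2n/(n²−n'²) when n+n' is odd (it need not vanish on (0, π)).
  u² squared terms: (-1)²·∫sin(3x)² dx = 1·π/2 = π/2;  (3)²·∫cos(2x)² dx = 9·π/2 = 9*π/2.
  u² cross terms: 2·(-1)·(3)·∫sin(3x)·cos(2x) dx = -6·(6/5) = -36/5.
  So ∫_0^π u² dx = π/2 + 9*π/2 − 36/5 = -36/5 + 5*π.
  (u')² squared terms: (-6)²·∫sin(2x)² dx = 36·π/2 = 18*π;  (-3)²·∫cos(3x)² dx = 9·π/2 = 9*π/2.
  (u')² cross terms: 2·(-6)·(-3)·∫sin(2x)·cos(3x) dx = 36·(-4/5) = -144/5.
  So ∫_0^π (u')² dx = 18*π + 9*π/2 − 144/5 = -144/5 + 45*π/2.
||u||_{H^1}^2 = (-36/5 + 5*π) + (-144/5 + 45*π/2) = -36 + 55*π/2.


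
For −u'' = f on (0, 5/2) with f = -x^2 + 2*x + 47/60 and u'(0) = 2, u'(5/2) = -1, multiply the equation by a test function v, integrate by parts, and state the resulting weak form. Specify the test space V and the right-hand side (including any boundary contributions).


V = H^1(0, 5/2) (v unrestricted at boundary; u is determined up to an additive constant); weak form: ∫_0^5/2 u'v' dx = ∫_0^5/2 (-x^2 + 2*x + 47/60) v dx − v(5/2) − 2·v(0) for all v ∈ V.

Multiply both sides by a test function v and integrate from 0 to 5/2:
  ∫_0^5/2 −u''(x) v(x) dx = ∫_0^5/2 f(x) v(x) dx.
Integrate the LHS by parts once:
  ∫_0^5/2 −u'' v dx = −[u'(x) v(x)]_0^5/2 + ∫_0^5/2 u'(x) v'(x) dx.
Thus ∫_0^5/2 u'(x) v'(x) dx = ∫_0^5/2 f(x) v(x) dx + [u'(x) v(x)]_0^5/2.
Choose V so that boundary terms are either known or forced to vanish.
u has inhomogeneous Neumann u'(0) = 2, u'(5/2) = -1. [u' v]_0^5/2 = (-1)·v(5/2) − (2)·v(0) = − v(5/2) − 2·v(0). Take V = H^1(0, 5/2); boundary term becomes part of RHS.
Weak formulation: find u (satisfying any essential BC) such that ∫_0^5/2 u'(x) v'(x) dx = ∫_0^5/2 f v dx − v(5/2) − 2·v(0) for all v ∈ V (Neumann data are natural BCs: they enter the RHS as boundary terms).
Substituting f(x) = -x^2 + 2*x + 47/60, the right-hand side is ∫_0^5/2 (-x^2 + 2*x + 47/60) v dx − v(5/2) − 2·v(0).
Compatibility check (pure Neumann): taking v ≡ 1 ∈ V gives 0 = ∫_0^5/2 f dx + (-1) − (2), i.e. ∫_0^5/2 f dx must equal u'(0) − u'(5/2) = 3. Indeed ∫_0^5/2 (-x^2 + 2*x + 47/60) dx = 3, so the data are compatible. The solution is then unique only up to an additive constant (fix it e.g. by requiring ∫_0^5/2 u dx = 0).


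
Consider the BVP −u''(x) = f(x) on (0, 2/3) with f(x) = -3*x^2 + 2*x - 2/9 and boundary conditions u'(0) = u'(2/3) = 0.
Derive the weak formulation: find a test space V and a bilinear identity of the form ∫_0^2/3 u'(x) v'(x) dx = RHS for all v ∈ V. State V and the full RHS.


V = H^1(0, 2/3) (no boundary constraint on v; u is determined up to an additive constant); weak form: ∫_0^2/3 u'v' dx = ∫_0^2/3 (-3*x^2 + 2*x - 2/9) v dx for all v ∈ V.

Multiply both sides by a test function v and integrate from 0 to 2/3:
  ∫_0^2/3 −u''(x) v(x) dx = ∫_0^2/3 f(x) v(x) dx.
Integrate the LHS by parts once:
  ∫_0^2/3 −u'' v dx = −[u'(x) v(x)]_0^2/3 + ∫_0^2/3 u'(x) v'(x) dx.
Thus ∫_0^2/3 u'(x) v'(x) dx = ∫_0^2/3 f(x) v(x) dx + [u'(x) v(x)]_0^2/3.
Choose V so that boundary terms are either known or forced to vanish.
u has homogeneous Neumann: u'(0) = u'(2/3) = 0. So [u' v]_0^2/3 = 0·v(2/3) − 0·v(0) = 0 for any v; take V = H^1(0, 2/3).
Weak formulation: find u (satisfying any essential BC) such that ∫_0^2/3 u'(x) v'(x) dx = ∫_0^2/3 f v dx for all v ∈ V (homogeneous Neumann, so boundary terms vanish).
Substituting f(x) = -3*x^2 + 2*x - 2/9, the right-hand side is ∫_0^2/3 (-3*x^2 + 2*x - 2/9) v dx.
Compatibility check (pure Neumann): taking v ≡ 1 ∈ V gives 0 = ∫_0^2/3 f dx + (0) − (0), i.e. ∫_0^2/3 f dx must equal u'(0) − u'(2/3) = 0. Indeed ∫_0^2/3 (-3*x^2 + 2*x - 2/9) dx = 0, so the data are compatible. The solution is then unique only up to an additive constant (fix it e.g. by requiring ∫_0^2/3 u dx = 0).


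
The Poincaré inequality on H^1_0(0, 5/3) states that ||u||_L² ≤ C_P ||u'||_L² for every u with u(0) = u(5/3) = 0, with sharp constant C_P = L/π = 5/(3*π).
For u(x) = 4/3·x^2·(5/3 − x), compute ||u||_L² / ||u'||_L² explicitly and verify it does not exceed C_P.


||u||_L² / ||u'||_L² = 5*sqrt(14)/42 < C_P = 5/(3*π).

u(x) = 4/3·x^2·(5/3 − x), so u'(x) = 4*x*(10 - 9*x)/9.
u(x) = 4/3·x^2·(5/3 − x) vanishes at x = 0 and x = 5/3, so u ∈ H^1_0(0, 5/3). Differentiate via the product rule and integrate the resulting polynomials term by term.
  ∫_0^5/3 u² dx = ∫_0^5/3 (16*x^6/9 - 160*x^5/27 + 400*x^4/81) dx. Term by term:
    ∫_0^5/3 16*x^6/9 dx = 1250000/137781;  ∫_0^5/3 -160*x^5/27 dx = -1250000/59049;  ∫_0^5/3 400*x^4/81 dx = 250000/19683.
  Sum: 1250000/137781 − 1250000/59049 + 250000/19683 = 250000/413343.
  ∫_0^5/3 (u')² dx = ∫_0^5/3 (16*x^4 - 320*x^3/9 + 1600*x^2/81) dx. Term by term:
    ∫_0^5/3 16*x^4 dx = 10000/243;  ∫_0^5/3 -320*x^3/9 dx = -50000/729;  ∫_0^5/3 1600*x^2/81 dx = 200000/6561.
  Sum: 10000/243 − 50000/729 + 200000/6561 = 20000/6561.
∫_0^5/3 u² dx = 250000/413343, so ||u||_L² = 500*sqrt(7)/1701.
∫_0^5/3 (u')² dx = 20000/6561, so ||u'||_L² = 100*sqrt(2)/81.
Ratio ||u||_L² / ||u'||_L² = 5*sqrt(14)/42.
Sharp Poincaré constant on H^1_0(0, 5/3) is C_P = L/π = 5/(3*π), achieved by sin(3*π/5·x).
A polynomial bump cannot attain the sharp Poincaré constant (only the first sine eigenfunction does), so the ratio is strictly less than C_P, consistent with ||u||_L² ≤ C_P ||u'||_L².


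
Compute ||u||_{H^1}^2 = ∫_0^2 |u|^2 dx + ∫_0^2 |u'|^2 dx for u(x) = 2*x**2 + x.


||u||_{H^1}^2 = 1574/15

The H^1 norm (squared) on an interval (0, L) is
  ||u||_{H^1}^2 = ∫_0^L u(x)^2 dx + ∫_0^L u'(x)^2 dx.
Compute u'(x) = 4*x + 1.
Then u(x)^2 = 4*x**4 + 4*x**3 + x**2 and u'(x)^2 = 16*x**2 + 8*x + 1.
Integrate each monomial from 0 to 2 using ∫_0^2 c·x^n dx = c·2^(n+1)/(n+1):
  ∫_0^2 u(x)^2 dx = ∫_0^2 (4*x^4 + 4*x^3 + x^2) dx. Term by term:
    ∫_0^2 4*x^4 dx = 128/5;  ∫_0^2 4*x^3 dx = 16;  ∫_0^2 x^2 dx = 8/3.
  Sum: 128/5 + 16 + 8/3 = 664/15.
  ∫_0^2 u'(x)^2 dx = ∫_0^2 (16*x^2 + 8*x + 1) dx. Term by term:
    ∫_0^2 16*x^2 dx = 128/3;  ∫_0^2 8*x dx = 16;  ∫_0^2 1 dx = 2.
  Sum: 128/3 + 16 + 2 = 182/3.
Adding: ||u||_{H^1}^2 = 664/15 + 182/3 = 1574/15.


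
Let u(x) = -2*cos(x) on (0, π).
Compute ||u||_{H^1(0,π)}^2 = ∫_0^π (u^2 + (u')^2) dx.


||u||_{H^1(0,π)}^2 = 4*π

u'(x) = 2*sin(x).
Expand u² and (u')² and integrate term by term on (0, π), using: for integers n ≥ 1, ∫_0^π sin²(nx) dx = ∫_0^π cos²(nx) dx = π/2; for n ≠ n', ∫_0^π sin(nx)sin(n'x) dx = ∫_0^π cos(nx)cos(n'x) dx = 0; and by product-to-sum, ∫_0^π sin(nx)cos(n'x) dx = ½∫_0^π [sin((n+n')x) + sin((n−n')x)] dx, which is 0 when n+n' is even and 2n/(n²−n'²) when n+n' is odd (it need not vanish on (0, π)).
  u² squared terms: (-2)²·∫cos(x)² dx = 4·π/2 = 2*π.
  So ∫_0^π u² dx = 2*π.
  (u')² squared terms: (2)²·∫sin(x)² dx = 4·π/2 = 2*π.
  So ∫_0^π (u')² dx = 2*π.
||u||_{H^1}^2 = (2*π) + (2*π) = 4*π.


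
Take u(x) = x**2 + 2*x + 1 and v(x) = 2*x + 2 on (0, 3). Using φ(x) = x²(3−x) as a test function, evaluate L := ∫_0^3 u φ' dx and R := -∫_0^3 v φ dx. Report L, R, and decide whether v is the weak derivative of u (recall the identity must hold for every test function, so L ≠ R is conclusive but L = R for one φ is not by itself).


LHS = -189/5, RHS = -189/5. Yes, v = u' weakly.

u(x) = x**2 + 2*x + 1, classical derivative u'(x) = 2*x + 2.
φ(x) = x²(3−x), so φ'(x) = 3*x*(2 - x).
Note φ(0) = φ(3) = 0, so the boundary term u·φ vanishes.
LHS = ∫_0^3 u(x) φ'(x) dx = ∫_0^3 (-3*x^4 + 9*x^2 + 6*x) dx. Term by term:
  ∫_0^3 -3*x^4 dx = -729/5;  ∫_0^3 9*x^2 dx = 81;  ∫_0^3 6*x dx = 27.
Sum: -729/5 + 81 + 27 = -189/5.
So LHS = -189/5.
∫_0^3 v(x) φ(x) dx = ∫_0^3 (-2*x^4 + 4*x^3 + 6*x^2) dx. Term by term:
  ∫_0^3 -2*x^4 dx = -486/5;  ∫_0^3 4*x^3 dx = 81;  ∫_0^3 6*x^2 dx = 54.
Sum: -486/5 + 81 + 54 = 189/5.
So RHS = -∫_0^3 v(x) φ(x) dx = -189/5.
LHS = RHS, so the identity holds for this test φ.
Moreover u is smooth here and v(x) = u'(x) = 2*x + 2 pointwise, so the identity holds for every test function. Hence v is the weak derivative of u.


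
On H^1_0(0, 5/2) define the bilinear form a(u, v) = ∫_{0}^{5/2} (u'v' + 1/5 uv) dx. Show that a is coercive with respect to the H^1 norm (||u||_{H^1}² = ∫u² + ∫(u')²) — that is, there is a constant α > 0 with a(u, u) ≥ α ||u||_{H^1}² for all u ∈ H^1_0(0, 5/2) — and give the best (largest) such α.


α = (5 + 4*π^2)/(25 + 4*π^2)

Coercivity of a(·,·) on H^1_0(0, 5/2) means a(u, u) ≥ α ||u||_{H^1}² for every u ∈ H^1_0.
The interval has length L = 5/2, and Poincaré/coercivity depend only on L. Here a(u, u) = ∫(u')² + (1/5)·∫u².
Here 0 < c = 1/5 < 1. The condition a(u,u) ≥ α||u||_{H^1}² reads (1−α)∫(u')² ≥ (α−c)∫u². Any admissible α is ≤ 1 (rapidly oscillating u have ∫u²/∫(u')² → 0), and α = 1 would force 0 ≥ (1−c)∫u², impossible since c < 1; so 1−α > 0. By the sharp Poincaré inequality on H^1_0 of an interval of length L, ∫(u')² ≥ (π/L)²∫u² with equality for the first sine mode sin(π(x−x₀)/L) (x₀ the left endpoint), so the inequality holds for all u iff (1−α)(π/L)² ≥ α − c, i.e. α ≤ ((π/L)² + c)/((π/L)² + 1) = (1 + c(L/π)²)/(1 + (L/π)²). With (π/L)² = 4*π^2/25 and c = 1/5, the largest admissible constant is α = ((π/L)² + c)/((π/L)² + 1).
Simplifying, α = (5 + 4*π^2)/(25 + 4*π^2).


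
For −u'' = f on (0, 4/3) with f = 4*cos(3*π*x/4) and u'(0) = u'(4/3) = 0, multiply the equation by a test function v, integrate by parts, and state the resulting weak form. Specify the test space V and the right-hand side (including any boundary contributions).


V = H^1(0, 4/3) (no boundary constraint on v; u is determined up to an additive constant); weak form: ∫_0^4/3 u'v' dx = ∫_0^4/3 (4*cos(3*π*x/4)) v dx for all v ∈ V.

Multiply both sides by a test function v and integrate from 0 to 4/3:
  ∫_0^4/3 −u''(x) v(x) dx = ∫_0^4/3 f(x) v(x) dx.
Integrate the LHS by parts once:
  ∫_0^4/3 −u'' v dx = −[u'(x) v(x)]_0^4/3 + ∫_0^4/3 u'(x) v'(x) dx.
Thus ∫_0^4/3 u'(x) v'(x) dx = ∫_0^4/3 f(x) v(x) dx + [u'(x) v(x)]_0^4/3.
Choose V so that boundary terms are either known or forced to vanish.
u has homogeneous Neumann: u'(0) = u'(4/3) = 0. So [u' v]_0^4/3 = 0·v(4/3) − 0·v(0) = 0 for any v; take V = H^1(0, 4/3).
Weak formulation: find u (satisfying any essential BC) such that ∫_0^4/3 u'(x) v'(x) dx = ∫_0^4/3 f v dx for all v ∈ V (homogeneous Neumann, so boundary terms vanish).
Substituting f(x) = 4*cos(3*π*x/4), the right-hand side is ∫_0^4/3 (4*cos(3*π*x/4)) v dx.
Compatibility check (pure Neumann): taking v ≡ 1 ∈ V gives 0 = ∫_0^4/3 f dx + (0) − (0), i.e. ∫_0^4/3 f dx must equal u'(0) − u'(4/3) = 0. Indeed ∫_0^4/3 (4*cos(3*π*x/4)) dx = 0, so the data are compatible. The solution is then unique only up to an additive constant (fix it e.g. by requiring ∫_0^4/3 u dx = 0).


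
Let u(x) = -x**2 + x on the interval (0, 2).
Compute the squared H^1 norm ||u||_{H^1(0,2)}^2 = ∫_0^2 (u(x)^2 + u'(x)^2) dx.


||u||_{H^1}^2 = 86/15

The H^1 norm (squared) on an interval (0, L) is
  ||u||_{H^1}^2 = ∫_0^L u(x)^2 dx + ∫_0^L u'(x)^2 dx.
Compute u'(x) = 1 - 2*x.
Then u(x)^2 = x**4 - 2*x**3 + x**2 and u'(x)^2 = 4*x**2 - 4*x + 1.
Integrate each monomial from 0 to 2 using ∫_0^2 c·x^n dx = c·2^(n+1)/(n+1):
  ∫_0^2 u(x)^2 dx = ∫_0^2 (x^4 - 2*x^3 + x^2) dx. Term by term:
    ∫_0^2 x^4 dx = 32/5;  ∫_0^2 -2*x^3 dx = -8;  ∫_0^2 x^2 dx = 8/3.
  Sum: 32/5 − 8 + 8/3 = 16/15.
  ∫_0^2 u'(x)^2 dx = ∫_0^2 (4*x^2 - 4*x + 1) dx. Term by term:
    ∫_0^2 4*x^2 dx = 32/3;  ∫_0^2 -4*x dx = -8;  ∫_0^2 1 dx = 2.
  Sum: 32/3 − 8 + 2 = 14/3.
Adding: ||u||_{H^1}^2 = 16/15 + 14/3 = 86/15.


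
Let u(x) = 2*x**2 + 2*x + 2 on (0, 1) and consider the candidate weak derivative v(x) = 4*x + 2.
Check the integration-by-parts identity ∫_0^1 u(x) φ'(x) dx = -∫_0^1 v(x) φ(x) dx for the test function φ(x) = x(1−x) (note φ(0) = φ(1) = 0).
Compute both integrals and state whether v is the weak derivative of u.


LHS = -2/3, RHS = -2/3. Yes, v = u' weakly.

u(x) = 2*x**2 + 2*x + 2, classical derivative u'(x) = 4*x + 2.
φ(x) = x(1−x), so φ'(x) = 1 - 2*x.
Note φ(0) = φ(1) = 0, so the boundary term u·φ vanishes.
LHS = ∫_0^1 u(x) φ'(x) dx = ∫_0^1 (-4*x^3 - 2*x^2 - 2*x + 2) dx. Term by term:
  ∫_0^1 -4*x^3 dx = -1;  ∫_0^1 -2*x^2 dx = -2/3;  ∫_0^1 -2*x dx = -1;
  ∫_0^1 2 dx = 2.
Sum: -1 − 2/3 − 1 + 2 = -2/3.
So LHS = -2/3.
∫_0^1 v(x) φ(x) dx = ∫_0^1 (-4*x^3 + 2*x^2 + 2*x) dx. Term by term:
  ∫_0^1 -4*x^3 dx = -1;  ∫_0^1 2*x^2 dx = 2/3;  ∫_0^1 2*x dx = 1.
Sum: -1 + 2/3 + 1 = 2/3.
So RHS = -∫_0^1 v(x) φ(x) dx = -2/3.
LHS = RHS, so the identity holds for this test φ.
Moreover u is smooth here and v(x) = u'(x) = 4*x + 2 pointwise, so the identity holds for every test function. Hence v is the weak derivative of u.


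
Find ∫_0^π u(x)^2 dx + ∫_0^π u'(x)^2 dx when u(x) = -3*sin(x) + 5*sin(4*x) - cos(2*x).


||u||_{H^1(0,π)}^2 = -20 + 224*π

u'(x) = 2*sin(2*x) - 3*cos(x) + 20*cos(4*x).
Expand u² and (u')² and integrate term by term on (0, π), using: for integers n ≥ 1, ∫_0^π sin²(nx) dx = ∫_0^π cos²(nx) dx = π/2; for n ≠ n', ∫_0^π sin(nx)sin(n'x) dx = ∫_0^π cos(nx)cos(n'x) dx = 0; and by product-to-sum, ∫_0^π sin(nx)cos(n'x) dx = ½∫_0^π [sin((n+n')x) + sin((n−n')x)] dx, which is 0 when n+n' is even and 2n/(n²−n'²) when n+n' is odd (it need not vanish on (0, π)).
  u² squared terms: (-1)²·∫cos(2x)² dx = 1·π/2 = π/2;  (-3)²·∫sin(x)² dx = 9·π/2 = 9*π/2;  (5)²·∫sin(4x)² dx = 25·π/2 = 25*π/2.
  u² cross terms: 2·(-1)·(-3)·∫cos(2x)·sin(x) dx = 6·(-2/3) = -4;  2·(-1)·(5)·∫cos(2x)·sin(4x) dx = -10·(0) = 0;  2·(-3)·(5)·∫sin(x)·sin(4x) dx = -30·(0) = 0.
  So ∫_0^π u² dx = π/2 + 9*π/2 + 25*π/2 − 4 + 0 + 0 = -4 + 35*π/2.
  (u')² squared terms: (-3)²·∫cos(x)² dx = 9·π/2 = 9*π/2;  (2)²·∫sin(2x)² dx = 4·π/2 = 2*π;  (20)²·∫cos(4x)² dx = 400·π/2 = 200*π.
  (u')² cross terms: 2·(-3)·(2)·∫cos(x)·sin(2x) dx = -12·(4/3) = -16;  2·(-3)·(20)·∫cos(x)·cos(4x) dx = -120·(0) = 0;  2·(2)·(20)·∫sin(2x)·cos(4x) dx = 80·(0) = 0.
  So ∫_0^π (u')² dx = 9*π/2 + 2*π + 200*π − 16 + 0 + 0 = -16 + 413*π/2.
||u||_{H^1}^2 = (-4 + 35*π/2) + (-16 + 413*π/2) = -20 + 224*π.


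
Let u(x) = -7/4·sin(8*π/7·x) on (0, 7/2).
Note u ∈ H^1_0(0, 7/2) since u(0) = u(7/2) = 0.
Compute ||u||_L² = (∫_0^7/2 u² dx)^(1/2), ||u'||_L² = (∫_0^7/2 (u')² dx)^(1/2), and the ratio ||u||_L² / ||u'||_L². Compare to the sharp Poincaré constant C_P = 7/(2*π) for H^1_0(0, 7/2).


||u||_L² / ||u'||_L² = 7/(8*π) < C_P = 7/(2*π).

u(x) = -7/4·sin(8*π/7·x), so u'(x) = -2*π*cos(8*π*x/7).
Writing u(x) = A·sin(kπx/L) with A = -7/4 and k = 4, use ∫_0^L sin²(kπx/L) dx = L/2 and ∫_0^L cos²(kπx/L) dx = L/2.
u² = 49/16·sin²(8*π/7·x) and (u')² = 4*π^2·cos²(8*π/7·x), and each of sin², cos² integrates to L/2 = 7/4 over (0, 7/2).
∫_0^7/2 u² dx = 343/64, so ||u||_L² = 7*sqrt(7)/8.
∫_0^7/2 (u')² dx = 7*π^2, so ||u'||_L² = sqrt(7)*π.
Ratio ||u||_L² / ||u'||_L² = 7/(8*π).
Sharp Poincaré constant on H^1_0(0, 7/2) is C_P = L/π = 7/(2*π), achieved by sin(2*π/7·x).
This is the k = 4 harmonic; the ratio L/(kπ) is strictly less than C_P = L/π, consistent with the sharp inequality ||u||_L² ≤ C_P ||u'||_L².


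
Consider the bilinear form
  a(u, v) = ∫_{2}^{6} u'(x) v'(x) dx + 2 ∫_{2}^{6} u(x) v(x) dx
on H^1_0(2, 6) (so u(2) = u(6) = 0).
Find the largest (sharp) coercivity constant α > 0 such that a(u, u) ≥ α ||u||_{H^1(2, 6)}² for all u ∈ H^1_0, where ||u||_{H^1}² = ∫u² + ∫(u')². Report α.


α = 1

Coercivity of a(·,·) on H^1_0(2, 6) means a(u, u) ≥ α ||u||_{H^1}² for every u ∈ H^1_0.
The interval has length L = 4, and Poincaré/coercivity depend only on L. Here a(u, u) = ∫(u')² + (2)·∫u².
Here c = 2 ≥ 1, so a(u,u) = ∫(u')² + c∫u² ≥ ∫(u')² + ∫u² = ||u||_{H^1}², i.e. α = 1 works. No larger α is possible: a(u,u) ≥ α||u||_{H^1}² means (1−α)∫(u')² ≥ (α−c)∫u², and for the modes u_n = sin(nπ(x−x₀)/L) (x₀ the left endpoint) one has ∫u_n²/∫(u_n')² = (L/(nπ))² → 0, so a(u_n,u_n)/||u_n||_{H^1}² → 1. Hence the optimal constant is α = 1.
Therefore α = 1.


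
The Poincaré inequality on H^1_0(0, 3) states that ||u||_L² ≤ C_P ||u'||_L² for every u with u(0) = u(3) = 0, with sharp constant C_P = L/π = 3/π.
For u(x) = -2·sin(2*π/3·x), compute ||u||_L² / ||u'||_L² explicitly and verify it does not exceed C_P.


||u||_L² / ||u'||_L² = 3/(2*π) < C_P = 3/π.

u(x) = -2·sin(2*π/3·x), so u'(x) = -4*π*cos(2*π*x/3)/3.
Writing u(x) = A·sin(kπx/L) with A = -2 and k = 2, use ∫_0^L sin²(kπx/L) dx = L/2 and ∫_0^L cos²(kπx/L) dx = L/2.
u² = 4·sin²(2*π/3·x) and (u')² = 16*π^2/9·cos²(2*π/3·x), and each of sin², cos² integrates to L/2 = 3/2 over (0, 3).
∫_0^3 u² dx = 6, so ||u||_L² = sqrt(6).
∫_0^3 (u')² dx = 8*π^2/3, so ||u'||_L² = 2*sqrt(6)*π/3.
Ratio ||u||_L² / ||u'||_L² = 3/(2*π).
Sharp Poincaré constant on H^1_0(0, 3) is C_P = L/π = 3/π, achieved by sin(π/3·x).
This is the k = 2 harmonic; the ratio L/(kπ) is strictly less than C_P = L/π, consistent with the sharp inequality ||u||_L² ≤ C_P ||u'||_L².


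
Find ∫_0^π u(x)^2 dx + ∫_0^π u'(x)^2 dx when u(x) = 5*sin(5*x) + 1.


||u||_{H^1(0,π)}^2 = 4 + 326*π

u'(x) = 25*cos(5*x).
Expand u² and (u')² and integrate term by term on (0, π), using: for integers n ≥ 1, ∫_0^π sin²(nx) dx = ∫_0^π cos²(nx) dx = π/2; for n ≠ n', ∫_0^π sin(nx)sin(n'x) dx = ∫_0^π cos(nx)cos(n'x) dx = 0; and by product-to-sum, ∫_0^π sin(nx)cos(n'x) dx = ½∫_0^π [sin((n+n')x) + sin((n−n')x)] dx, which is 0 when n+n' is even and 2n/(n²−n'²) when n+n' is odd (it need not vanish on (0, π)). For the constant mode: ∫_0^π 1 dx = π, ∫_0^π cos(nx) dx = 0, ∫_0^π sin(nx) dx = (1−(−1)^n)/n.
  u² squared terms: (1)²·∫1 dx = 1·π = π;  (5)²·∫sin(5x)² dx = 25·π/2 = 25*π/2.
  u² cross terms: 2·(1)·(5)·∫1·sin(5x) dx = 10·(2/5) = 4.
  So ∫_0^π u² dx = π + 25*π/2 + 4 = 4 + 27*π/2.
  (u')² squared terms: (25)²·∫cos(5x)² dx = 625·π/2 = 625*π/2.
  So ∫_0^π (u')² dx = 625*π/2.
||u||_{H^1}^2 = (4 + 27*π/2) + (625*π/2) = 4 + 326*π.


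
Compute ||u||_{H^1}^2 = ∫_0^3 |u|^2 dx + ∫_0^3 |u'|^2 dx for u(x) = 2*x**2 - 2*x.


||u||_{H^1}^2 = 762/5

The H^1 norm (squared) on an interval (0, L) is
  ||u||_{H^1}^2 = ∫_0^L u(x)^2 dx + ∫_0^L u'(x)^2 dx.
Compute u'(x) = 4*x - 2.
Then u(x)^2 = 4*x**4 - 8*x**3 + 4*x**2 and u'(x)^2 = 16*x**2 - 16*x + 4.
Integrate each monomial from 0 to 3 using ∫_0^3 c·x^n dx = c·3^(n+1)/(n+1):
  ∫_0^3 u(x)^2 dx = ∫_0^3 (4*x^4 - 8*x^3 + 4*x^2) dx. Term by term:
    ∫_0^3 4*x^4 dx = 972/5;  ∫_0^3 -8*x^3 dx = -162;  ∫_0^3 4*x^2 dx = 36.
  Sum: 972/5 − 162 + 36 = 342/5.
  ∫_0^3 u'(x)^2 dx = ∫_0^3 (16*x^2 - 16*x + 4) dx. Term by term:
    ∫_0^3 16*x^2 dx = 144;  ∫_0^3 -16*x dx = -72;  ∫_0^3 4 dx = 12.
  Sum: 144 − 72 + 12 = 84.
Adding: ||u||_{H^1}^2 = 342/5 + 84 = 762/5.


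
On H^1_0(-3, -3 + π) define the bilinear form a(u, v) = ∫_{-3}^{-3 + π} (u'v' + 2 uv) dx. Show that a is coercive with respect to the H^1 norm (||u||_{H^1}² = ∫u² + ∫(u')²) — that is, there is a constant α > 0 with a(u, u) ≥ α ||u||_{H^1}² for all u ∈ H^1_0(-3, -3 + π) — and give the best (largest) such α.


α = 1

Coercivity of a(·,·) on H^1_0(-3, -3 + π) means a(u, u) ≥ α ||u||_{H^1}² for every u ∈ H^1_0.
The interval has length L = π, and Poincaré/coercivity depend only on L. Here a(u, u) = ∫(u')² + (2)·∫u².
Here c = 2 ≥ 1, so a(u,u) = ∫(u')² + c∫u² ≥ ∫(u')² + ∫u² = ||u||_{H^1}², i.e. α = 1 works. No larger α is possible: a(u,u) ≥ α||u||_{H^1}² means (1−α)∫(u')² ≥ (α−c)∫u², and for the modes u_n = sin(nπ(x−x₀)/L) (x₀ the left endpoint) one has ∫u_n²/∫(u_n')² = (L/(nπ))² → 0, so a(u_n,u_n)/||u_n||_{H^1}² → 1. Hence the optimal constant is α = 1.
Therefore α = 1.


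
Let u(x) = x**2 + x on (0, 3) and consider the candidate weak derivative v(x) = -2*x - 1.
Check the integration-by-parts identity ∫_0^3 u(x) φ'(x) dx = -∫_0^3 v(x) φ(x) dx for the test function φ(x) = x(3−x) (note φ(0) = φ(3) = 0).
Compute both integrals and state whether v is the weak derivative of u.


LHS = -18, RHS = 18. No, v is not the weak derivative of u.

u(x) = x**2 + x, classical derivative u'(x) = 2*x + 1.
φ(x) = x(3−x), so φ'(x) = 3 - 2*x.
Note φ(0) = φ(3) = 0, so the boundary term u·φ vanishes.
LHS = ∫_0^3 u(x) φ'(x) dx = ∫_0^3 (-2*x^3 + x^2 + 3*x) dx. Term by term:
  ∫_0^3 -2*x^3 dx = -81/2;  ∫_0^3 x^2 dx = 9;  ∫_0^3 3*x dx = 27/2.
Sum: -81/2 + 9 + 27/2 = -18.
So LHS = -18.
∫_0^3 v(x) φ(x) dx = ∫_0^3 (2*x^3 - 5*x^2 - 3*x) dx. Term by term:
  ∫_0^3 2*x^3 dx = 81/2;  ∫_0^3 -5*x^2 dx = -45;  ∫_0^3 -3*x dx = -27/2.
Sum: 81/2 − 45 − 27/2 = -18.
So RHS = -∫_0^3 v(x) φ(x) dx = 18.
LHS − RHS = -36 ≠ 0, so the identity fails.
(For a valid weak derivative the identity must hold for EVERY test function, in particular this one. The failure shows v is NOT the weak derivative of u.)
Correct weak derivative would be u'(x) = 2*x + 1.


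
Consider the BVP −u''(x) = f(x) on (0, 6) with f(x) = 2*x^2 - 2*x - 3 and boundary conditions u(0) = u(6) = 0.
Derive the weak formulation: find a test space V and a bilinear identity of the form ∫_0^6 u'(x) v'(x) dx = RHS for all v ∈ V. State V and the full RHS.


V = H^1_0(0, 6) (so v(0) = v(6) = 0); weak form: ∫_0^6 u'v' dx = ∫_0^6 (2*x^2 - 2*x - 3) v dx for all v ∈ V.

Multiply both sides by a test function v and integrate from 0 to 6:
  ∫_0^6 −u''(x) v(x) dx = ∫_0^6 f(x) v(x) dx.
Integrate the LHS by parts once:
  ∫_0^6 −u'' v dx = −[u'(x) v(x)]_0^6 + ∫_0^6 u'(x) v'(x) dx.
Thus ∫_0^6 u'(x) v'(x) dx = ∫_0^6 f(x) v(x) dx + [u'(x) v(x)]_0^6.
Choose V so that boundary terms are either known or forced to vanish.
u is Dirichlet: u(0) = u(6) = 0. Let V = H^1_0(0, 6); then v(0) = v(6) = 0, and [u' v]_0^6 = 0.
Weak formulation: find u (satisfying any essential BC) such that ∫_0^6 u'(x) v'(x) dx = ∫_0^6 f v dx for all v ∈ V.
Substituting f(x) = 2*x^2 - 2*x - 3, the right-hand side is ∫_0^6 (2*x^2 - 2*x - 3) v dx.


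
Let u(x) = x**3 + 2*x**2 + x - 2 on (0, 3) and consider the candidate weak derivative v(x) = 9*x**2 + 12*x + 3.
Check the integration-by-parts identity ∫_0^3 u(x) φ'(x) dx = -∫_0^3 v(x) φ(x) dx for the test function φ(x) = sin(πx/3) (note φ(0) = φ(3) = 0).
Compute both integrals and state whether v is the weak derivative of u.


LHS = -123/π + 324/π^3, RHS = -369/π + 972/π^3. No, v is not the weak derivative of u.

u(x) = x**3 + 2*x**2 + x - 2, classical derivative u'(x) = 3*x**2 + 4*x + 1.
φ(x) = sin(πx/3), so φ'(x) = π*cos(π*x/3)/3.
Note φ(0) = φ(3) = 0, so the boundary term u·φ vanishes.
LHS = ∫_0^3 u(x) φ'(x) dx = ∫_0^3 (π*x^3*cos(π*x/3)/3 + 2*π*x^2*cos(π*x/3)/3 + π*x*cos(π*x/3)/3 - 2*π*cos(π*x/3)/3) dx. Term by term:
  ∫_0^3 -2*π*cos(π*x/3)/3 dx = 0;  ∫_0^3 π*x*cos(π*x/3)/3 dx = -6/π;  ∫_0^3 π*x^3*cos(π*x/3)/3 dx = -81/π + 324/π^3;
  ∫_0^3 2*π*x^2*cos(π*x/3)/3 dx = -36/π.
Sum: 0 − 6/π + -81/π + 324/π^3 − 36/π = -123/π + 324/π^3.
So LHS = -123/π + 324/π^3.
∫_0^3 v(x) φ(x) dx = ∫_0^3 (9*x^2*sin(π*x/3) + 12*x*sin(π*x/3) + 3*sin(π*x/3)) dx. Term by term:
  ∫_0^3 3*sin(π*x/3) dx = 18/π;  ∫_0^3 9*x^2*sin(π*x/3) dx = -972/π^3 + 243/π;  ∫_0^3 12*x*sin(π*x/3) dx = 108/π.
Sum: 18/π + -972/π^3 + 243/π + 108/π = -972/π^3 + 369/π.
So RHS = -∫_0^3 v(x) φ(x) dx = -369/π + 972/π^3.
LHS − RHS = -648/π^3 + 246/π ≠ 0, so the identity fails.
(For a valid weak derivative the identity must hold for EVERY test function, in particular this one. The failure shows v is NOT the weak derivative of u.)
Correct weak derivative would be u'(x) = 3*x**2 + 4*x + 1.


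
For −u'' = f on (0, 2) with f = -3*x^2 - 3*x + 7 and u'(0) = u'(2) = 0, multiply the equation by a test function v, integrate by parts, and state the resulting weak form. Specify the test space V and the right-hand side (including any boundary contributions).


V = H^1(0, 2) (no boundary constraint on v; u is determined up to an additive constant); weak form: ∫_0^2 u'v' dx = ∫_0^2 (-3*x^2 - 3*x + 7) v dx for all v ∈ V.

Multiply both sides by a test function v and integrate from 0 to 2:
  ∫_0^2 −u''(x) v(x) dx = ∫_0^2 f(x) v(x) dx.
Integrate the LHS by parts once:
  ∫_0^2 −u'' v dx = −[u'(x) v(x)]_0^2 + ∫_0^2 u'(x) v'(x) dx.
Thus ∫_0^2 u'(x) v'(x) dx = ∫_0^2 f(x) v(x) dx + [u'(x) v(x)]_0^2.
Choose V so that boundary terms are either known or forced to vanish.
u has homogeneous Neumann: u'(0) = u'(2) = 0. So [u' v]_0^2 = 0·v(2) − 0·v(0) = 0 for any v; take V = H^1(0, 2).
Weak formulation: find u (satisfying any essential BC) such that ∫_0^2 u'(x) v'(x) dx = ∫_0^2 f v dx for all v ∈ V (homogeneous Neumann, so boundary terms vanish).
Substituting f(x) = -3*x^2 - 3*x + 7, the right-hand side is ∫_0^2 (-3*x^2 - 3*x + 7) v dx.
Compatibility check (pure Neumann): taking v ≡ 1 ∈ V gives 0 = ∫_0^2 f dx + (0) − (0), i.e. ∫_0^2 f dx must equal u'(0) − u'(2) = 0. Indeed ∫_0^2 (-3*x^2 - 3*x + 7) dx = 0, so the data are compatible. The solution is then unique only up to an additive constant (fix it e.g. by requiring ∫_0^2 u dx = 0).


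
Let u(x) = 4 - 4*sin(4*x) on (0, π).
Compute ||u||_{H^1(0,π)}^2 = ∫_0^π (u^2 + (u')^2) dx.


||u||_{H^1(0,π)}^2 = 152*π

u'(x) = -16*cos(4*x).
Expand u² and (u')² and integrate term by term on (0, π), using: for integers n ≥ 1, ∫_0^π sin²(nx) dx = ∫_0^π cos²(nx) dx = π/2; for n ≠ n', ∫_0^π sin(nx)sin(n'x) dx = ∫_0^π cos(nx)cos(n'x) dx = 0; and by product-to-sum, ∫_0^π sin(nx)cos(n'x) dx = ½∫_0^π [sin((n+n')x) + sin((n−n')x)] dx, which is 0 when n+n' is even and 2n/(n²−n'²) when n+n' is odd (it need not vanish on (0, π)). For the constant mode: ∫_0^π 1 dx = π, ∫_0^π cos(nx) dx = 0, ∫_0^π sin(nx) dx = (1−(−1)^n)/n.
  u² squared terms: (4)²·∫1 dx = 16·π = 16*π;  (-4)²·∫sin(4x)² dx = 16·π/2 = 8*π.
  u² cross terms: 2·(4)·(-4)·∫1·sin(4x) dx = -32·(0) = 0.
  So ∫_0^π u² dx = 16*π + 8*π + 0 = 24*π.
  (u')² squared terms: (-16)²·∫cos(4x)² dx = 256·π/2 = 128*π.
  So ∫_0^π (u')² dx = 128*π.
||u||_{H^1}^2 = (24*π) + (128*π) = 152*π.


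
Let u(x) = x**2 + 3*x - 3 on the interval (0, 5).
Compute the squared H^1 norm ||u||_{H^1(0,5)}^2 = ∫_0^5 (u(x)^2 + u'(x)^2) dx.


||u||_{H^1}^2 = 11215/6

The H^1 norm (squared) on an interval (0, L) is
  ||u||_{H^1}^2 = ∫_0^L u(x)^2 dx + ∫_0^L u'(x)^2 dx.
Compute u'(x) = 2*x + 3.
Then u(x)^2 = x**4 + 6*x**3 + 3*x**2 - 18*x + 9 and u'(x)^2 = 4*x**2 + 12*x + 9.
Integrate each monomial from 0 to 5 using ∫_0^5 c·x^n dx = c·5^(n+1)/(n+1):
  ∫_0^5 u(x)^2 dx = ∫_0^5 (x^4 + 6*x^3 + 3*x^2 - 18*x + 9) dx. Term by term:
    ∫_0^5 x^4 dx = 625;  ∫_0^5 6*x^3 dx = 1875/2;  ∫_0^5 3*x^2 dx = 125;
    ∫_0^5 -18*x dx = -225;  ∫_0^5 9 dx = 45.
  Sum: 625 + 1875/2 + 125 − 225 + 45 = 3015/2.
  ∫_0^5 u'(x)^2 dx = ∫_0^5 (4*x^2 + 12*x + 9) dx. Term by term:
    ∫_0^5 4*x^2 dx = 500/3;  ∫_0^5 12*x dx = 150;  ∫_0^5 9 dx = 45.
  Sum: 500/3 + 150 + 45 = 1085/3.
Adding: ||u||_{H^1}^2 = 3015/2 + 1085/3 = 11215/6.


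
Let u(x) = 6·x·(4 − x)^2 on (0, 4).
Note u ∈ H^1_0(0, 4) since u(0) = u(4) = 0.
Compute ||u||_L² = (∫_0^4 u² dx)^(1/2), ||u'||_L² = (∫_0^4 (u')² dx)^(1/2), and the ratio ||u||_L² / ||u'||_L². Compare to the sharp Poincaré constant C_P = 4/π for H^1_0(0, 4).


||u||_L² / ||u'||_L² = 2*sqrt(14)/7 < C_P = 4/π.

u(x) = 6·x·(4 − x)^2, so u'(x) = 6*(x - 4)*(3*x - 4).
u(x) = 6·x·(4 − x)^2 vanishes at x = 0 and x = 4, so u ∈ H^1_0(0, 4). Differentiate via the product rule and integrate the resulting polynomials term by term.
  ∫_0^4 u² dx = ∫_0^4 (36*x^6 - 576*x^5 + 3456*x^4 - 9216*x^3 + 9216*x^2) dx. Term by term:
    ∫_0^4 36*x^6 dx = 589824/7;  ∫_0^4 -576*x^5 dx = -393216;  ∫_0^4 3456*x^4 dx = 3538944/5;
    ∫_0^4 -9216*x^3 dx = -589824;  ∫_0^4 9216*x^2 dx = 196608.
  Sum: 589824/7 − 393216 + 3538944/5 − 589824 + 196608 = 196608/35.
  ∫_0^4 (u')² dx = ∫_0^4 (324*x^4 - 3456*x^3 + 12672*x^2 - 18432*x + 9216) dx. Term by term:
    ∫_0^4 324*x^4 dx = 331776/5;  ∫_0^4 -3456*x^3 dx = -221184;  ∫_0^4 12672*x^2 dx = 270336;
    ∫_0^4 -18432*x dx = -147456;  ∫_0^4 9216 dx = 36864.
  Sum: 331776/5 − 221184 + 270336 − 147456 + 36864 = 24576/5.
∫_0^4 u² dx = 196608/35, so ||u||_L² = 256*sqrt(105)/35.
∫_0^4 (u')² dx = 24576/5, so ||u'||_L² = 64*sqrt(30)/5.
Ratio ||u||_L² / ||u'||_L² = 2*sqrt(14)/7.
Sharp Poincaré constant on H^1_0(0, 4) is C_P = L/π = 4/π, achieved by sin(π/4·x).
A polynomial bump cannot attain the sharp Poincaré constant (only the first sine eigenfunction does), so the ratio is strictly less than C_P, consistent with ||u||_L² ≤ C_P ||u'||_L².


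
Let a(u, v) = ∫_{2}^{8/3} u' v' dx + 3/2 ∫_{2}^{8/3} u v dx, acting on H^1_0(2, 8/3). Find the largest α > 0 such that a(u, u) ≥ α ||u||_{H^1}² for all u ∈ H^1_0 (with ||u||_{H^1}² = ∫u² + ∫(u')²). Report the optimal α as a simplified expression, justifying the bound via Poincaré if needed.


α = 1

Coercivity of a(·,·) on H^1_0(2, 8/3) means a(u, u) ≥ α ||u||_{H^1}² for every u ∈ H^1_0.
The interval has length L = 2/3, and Poincaré/coercivity depend only on L. Here a(u, u) = ∫(u')² + (3/2)·∫u².
Here c = 3/2 ≥ 1, so a(u,u) = ∫(u')² + c∫u² ≥ ∫(u')² + ∫u² = ||u||_{H^1}², i.e. α = 1 works. No larger α is possible: a(u,u) ≥ α||u||_{H^1}² means (1−α)∫(u')² ≥ (α−c)∫u², and for the modes u_n = sin(nπ(x−x₀)/L) (x₀ the left endpoint) one has ∫u_n²/∫(u_n')² = (L/(nπ))² → 0, so a(u_n,u_n)/||u_n||_{H^1}² → 1. Hence the optimal constant is α = 1.
Therefore α = 1.


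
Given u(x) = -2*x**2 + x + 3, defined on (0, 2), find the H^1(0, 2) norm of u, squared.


||u||_{H^1}^2 = 584/15

The H^1 norm (squared) on an interval (0, L) is
  ||u||_{H^1}^2 = ∫_0^L u(x)^2 dx + ∫_0^L u'(x)^2 dx.
Compute u'(x) = 1 - 4*x.
Then u(x)^2 = 4*x**4 - 4*x**3 - 11*x**2 + 6*x + 9 and u'(x)^2 = 16*x**2 - 8*x + 1.
Integrate each monomial from 0 to 2 using ∫_0^2 c·x^n dx = c·2^(n+1)/(n+1):
  ∫_0^2 u(x)^2 dx = ∫_0^2 (4*x^4 - 4*x^3 - 11*x^2 + 6*x + 9) dx. Term by term:
    ∫_0^2 4*x^4 dx = 128/5;  ∫_0^2 -4*x^3 dx = -16;  ∫_0^2 -11*x^2 dx = -88/3;
    ∫_0^2 6*x dx = 12;  ∫_0^2 9 dx = 18.
  Sum: 128/5 − 16 − 88/3 + 12 + 18 = 154/15.
  ∫_0^2 u'(x)^2 dx = ∫_0^2 (16*x^2 - 8*x + 1) dx. Term by term:
    ∫_0^2 16*x^2 dx = 128/3;  ∫_0^2 -8*x dx = -16;  ∫_0^2 1 dx = 2.
  Sum: 128/3 − 16 + 2 = 86/3.
Adding: ||u||_{H^1}^2 = 154/15 + 86/3 = 584/15.
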